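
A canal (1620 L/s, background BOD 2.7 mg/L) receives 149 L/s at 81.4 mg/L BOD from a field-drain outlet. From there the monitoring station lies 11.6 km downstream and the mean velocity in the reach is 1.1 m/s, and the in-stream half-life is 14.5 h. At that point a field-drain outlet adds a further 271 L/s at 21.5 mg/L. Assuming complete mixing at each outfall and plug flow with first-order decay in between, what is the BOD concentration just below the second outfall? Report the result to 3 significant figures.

Mass balance: C = (1620·2.700 + 149.0·81.40) / 1769 = 16500/1769 = 9.329 mg/L; combined flow 1769 L/s.
Travel time t = 11.6·1000 / 1.1 = 10550 s = 2.929 h.
Half-life 14.5 h → k = ln 2 / 14.5 = 0.04780 h⁻¹ = 1.147 d⁻¹.
After decay, C = 9.329 × e^(−kt) = 9.329 × 0.8693 = 8.110 mg/L.
At the second outfall, C = (1769·8.110 + 271.0·21.50) / (1769 + 271.0) = 9.889 mg/L.

9.89 mg/L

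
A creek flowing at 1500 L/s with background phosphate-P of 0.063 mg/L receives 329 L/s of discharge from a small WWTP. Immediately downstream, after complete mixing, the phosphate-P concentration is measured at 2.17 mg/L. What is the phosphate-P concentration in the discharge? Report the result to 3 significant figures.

Mass balance: 1500·0.06300 + 329.0·Cₑ = 1829·2.170
→ Cₑ = (1829·2.170 − 1500·0.06300) / 329.0 = 11.78 mg/L.

11.8 mg/L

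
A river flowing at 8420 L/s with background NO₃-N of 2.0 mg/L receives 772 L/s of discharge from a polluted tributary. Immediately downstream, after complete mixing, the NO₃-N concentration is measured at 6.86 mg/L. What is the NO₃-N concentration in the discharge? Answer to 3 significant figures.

Mass balance: 8420·2.000 + 772.0·Cₑ = 9192·6.860
→ Cₑ = (9192·6.860 − 8420·2.000) / 772.0 = 59.87 mg/L.

59.9 mg/L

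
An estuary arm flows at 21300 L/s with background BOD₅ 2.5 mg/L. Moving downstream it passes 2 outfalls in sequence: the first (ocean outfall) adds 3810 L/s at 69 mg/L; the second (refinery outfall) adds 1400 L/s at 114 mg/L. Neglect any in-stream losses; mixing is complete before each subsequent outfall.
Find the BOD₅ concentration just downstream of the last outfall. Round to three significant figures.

17.9 mg/L

After outfall 1: Q = 21300 + 3810 = 25110 L/s; C = (21300·2.500 + 3810·69.00)/25110 = 12.59 mg/L.
After outfall 2: Q = 25110 + 1400 = 26510 L/s; C = (25110·12.59 + 1400·114.0)/26510 = 17.95 mg/L.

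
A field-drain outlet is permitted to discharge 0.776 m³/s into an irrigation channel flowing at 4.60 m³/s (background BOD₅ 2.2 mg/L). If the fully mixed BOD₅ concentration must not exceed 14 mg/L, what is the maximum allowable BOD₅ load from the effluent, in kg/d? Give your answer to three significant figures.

Mass balance at the limit: 4.600·2.200 + 0.7760·Cₑ = 5.376·14 → Cₑ = 83.95 mg/L.
Load = 0.7760 m³/s × 83.95 g/m³ × 86 400 s/d = 5628 kg/d.

5630 kg/d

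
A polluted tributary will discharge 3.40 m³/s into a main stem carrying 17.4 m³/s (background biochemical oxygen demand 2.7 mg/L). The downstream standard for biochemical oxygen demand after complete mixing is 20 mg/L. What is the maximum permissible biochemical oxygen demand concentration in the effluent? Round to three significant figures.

At the limit, (Qr·Cr + Qe·Cₑ)/(Qr + Qe) = 20:
Cₑ = (20.80·20 − 17.40·2.700) / 3.400 = 108.5 mg/L.

109 mg/L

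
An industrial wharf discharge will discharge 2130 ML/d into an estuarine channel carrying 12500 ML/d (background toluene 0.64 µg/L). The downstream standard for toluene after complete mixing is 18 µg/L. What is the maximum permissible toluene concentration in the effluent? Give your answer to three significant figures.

At the limit, (Qr·Cr + Qe·Cₑ)/(Qr + Qe) = 18:
Cₑ = (14630·18 − 12500·0.6400) / 2130 = 119.9 µg/L.

120 µg/L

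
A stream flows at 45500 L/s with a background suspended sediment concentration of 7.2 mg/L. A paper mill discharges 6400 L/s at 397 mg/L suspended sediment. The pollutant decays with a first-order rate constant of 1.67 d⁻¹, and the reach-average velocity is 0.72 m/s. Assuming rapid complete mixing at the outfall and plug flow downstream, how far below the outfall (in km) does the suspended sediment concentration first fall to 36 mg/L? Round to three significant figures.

16.0 km

Conservation of mass: C = (45500·7.200 + 6400·397.0) / 51900 = 2868000/51900 = 55.27 mg/L.
Set 55.27·exp(−k·t) = 36 → t = ln(55.27/36)/k = 22180 s = 6.161 h.
Distance = v·t = 0.72·22180 = 15970 m = 15.97 km.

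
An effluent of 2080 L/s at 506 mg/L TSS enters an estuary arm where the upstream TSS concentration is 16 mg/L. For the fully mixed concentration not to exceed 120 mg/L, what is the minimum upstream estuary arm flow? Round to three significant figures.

Set C_mix = 120: (Q·16.00 + 2080·506.0) / (Q + 2080) = 120
→ Q = 2080·(506.0 − 120)/(120 − 16.00) = 7720 L/s.

7720 L/s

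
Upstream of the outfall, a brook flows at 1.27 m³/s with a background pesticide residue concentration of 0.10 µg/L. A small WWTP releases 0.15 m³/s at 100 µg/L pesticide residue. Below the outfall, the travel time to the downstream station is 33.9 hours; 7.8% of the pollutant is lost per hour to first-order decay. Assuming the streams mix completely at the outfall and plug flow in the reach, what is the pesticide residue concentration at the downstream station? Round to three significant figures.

0.679 µg/L

Flow-weighted average: C = (1.270·0.1000 + 0.1500·100.0) / 1.420 = 15.13/1.420 = 10.65 µg/L.
7.8%/h lost → k = −ln(1 − 0.078) = 0.08121 h⁻¹.
Applying C = C₀e^(−kt): 10.65 × 0.06374 = 0.6790 µg/L.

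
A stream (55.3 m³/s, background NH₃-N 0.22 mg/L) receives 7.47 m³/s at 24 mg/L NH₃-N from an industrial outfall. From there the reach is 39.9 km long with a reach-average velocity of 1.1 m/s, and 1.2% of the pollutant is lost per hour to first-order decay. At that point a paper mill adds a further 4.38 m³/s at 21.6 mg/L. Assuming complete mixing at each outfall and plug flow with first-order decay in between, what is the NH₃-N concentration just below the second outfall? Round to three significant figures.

3.93 mg/L

Flow-weighted average: C = (55.30·0.2200 + 7.470·24.00) / 62.77 = 191.4/62.77 = 3.050 mg/L; combined flow 62.77 m³/s.
Travel time t = 39.9·1000 / 1.1 = 36270 s = 10.08 h.
1.2%/h lost → k = −ln(1 − 0.012) = 0.01207 h⁻¹.
After decay, C = 3.050 × e^(−kt) = 3.050 × 0.8855 = 2.701 mg/L.
At the second outfall, C = (62.77·2.701 + 4.380·21.60) / (62.77 + 4.380) = 3.933 mg/L.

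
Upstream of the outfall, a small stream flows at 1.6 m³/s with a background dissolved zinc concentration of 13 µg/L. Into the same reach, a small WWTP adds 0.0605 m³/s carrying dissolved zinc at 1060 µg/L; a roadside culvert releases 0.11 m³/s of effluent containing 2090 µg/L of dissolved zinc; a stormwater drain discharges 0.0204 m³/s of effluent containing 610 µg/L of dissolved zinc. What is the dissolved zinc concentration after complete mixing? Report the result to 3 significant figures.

Mixed concentration C = ΣQC/ΣQ = (1.600·13.00 + 0.06050·1060 + 0.1100·2090 + 0.02040·610.0) / 1.791 = 327.3/1.791 = 182.7 µg/L.

183 µg/L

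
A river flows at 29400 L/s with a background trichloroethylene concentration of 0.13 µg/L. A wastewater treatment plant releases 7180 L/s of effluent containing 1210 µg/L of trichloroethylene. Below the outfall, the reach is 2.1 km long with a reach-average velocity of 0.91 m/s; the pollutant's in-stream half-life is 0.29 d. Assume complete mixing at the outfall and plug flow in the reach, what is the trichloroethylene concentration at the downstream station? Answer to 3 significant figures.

223 µg/L

Mixed concentration C = ΣQC/ΣQ = (29400·0.1300 + 7180·1210) / 36580 = 8692000/36580 = 237.6 µg/L.
Travel time t = 2.1·1000 / 0.91 = 2308 s = 0.6410 h.
Half-life 0.29 d → k = ln 2 / 0.29 = 2.390 d⁻¹.
Decay over the reach: 237.6·exp(−kt) = 237.6·0.9382 = 222.9 µg/L.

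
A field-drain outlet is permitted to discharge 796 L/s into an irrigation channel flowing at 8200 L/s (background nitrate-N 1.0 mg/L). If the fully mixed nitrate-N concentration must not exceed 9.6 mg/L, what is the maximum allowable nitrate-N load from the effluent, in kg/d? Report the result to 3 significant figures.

6750 kg/d

Mass balance at the limit: 8200·1.000 + 796.0·Cₑ = 8996·9.6 → Cₑ = 98.19 mg/L.
796.0 L/s = 0.7960 m³/s. Load = 0.7960 m³/s × 98.19 g/m³ × 86 400 s/d = 6753 kg/d.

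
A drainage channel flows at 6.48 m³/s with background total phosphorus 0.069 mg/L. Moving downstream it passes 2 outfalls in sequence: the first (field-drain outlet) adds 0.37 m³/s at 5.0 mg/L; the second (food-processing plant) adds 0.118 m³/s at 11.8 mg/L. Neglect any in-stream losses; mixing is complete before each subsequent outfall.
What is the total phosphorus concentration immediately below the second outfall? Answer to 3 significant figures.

After outfall 1: Q = 6.480 + 0.3700 = 6.850 m³/s; C = (6.480·0.06900 + 0.3700·5.000)/6.850 = 0.3353 mg/L.
After outfall 2: Q = 6.850 + 0.1180 = 6.968 m³/s; C = (6.850·0.3353 + 0.1180·11.80)/6.968 = 0.5295 mg/L.

0.529 mg/L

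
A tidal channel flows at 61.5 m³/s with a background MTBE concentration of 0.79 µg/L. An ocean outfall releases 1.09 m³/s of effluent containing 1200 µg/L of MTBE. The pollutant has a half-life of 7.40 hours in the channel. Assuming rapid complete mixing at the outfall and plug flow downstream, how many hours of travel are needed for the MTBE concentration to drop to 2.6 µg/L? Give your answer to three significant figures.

Mass balance: C = (61.50·0.7900 + 1.090·1200) / 62.59 = 1357/62.59 = 21.67 µg/L.
Half-life 7.40 h → k = ln 2 / 7.40 = 0.09367 h⁻¹ = 2.248 d⁻¹.
21.67·exp(−k·t) = 2.6 → t = ln(21.67/2.6)/k = 81500 s = 22.64 h.

22.6 h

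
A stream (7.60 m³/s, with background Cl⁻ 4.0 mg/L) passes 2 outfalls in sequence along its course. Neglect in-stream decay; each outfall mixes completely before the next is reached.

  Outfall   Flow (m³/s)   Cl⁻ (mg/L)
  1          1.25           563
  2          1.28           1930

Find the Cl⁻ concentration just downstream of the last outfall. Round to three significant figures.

316 mg/L

Outfall 1: combined Q = 8.850 m³/s; C = (7.600·4.000 + 1.250·563.0)/8.850 = 82.95 mg/L.
Outfall 2: combined Q = 10.13 m³/s; C = (8.850·82.95 + 1.280·1930)/10.13 = 316.3 mg/L.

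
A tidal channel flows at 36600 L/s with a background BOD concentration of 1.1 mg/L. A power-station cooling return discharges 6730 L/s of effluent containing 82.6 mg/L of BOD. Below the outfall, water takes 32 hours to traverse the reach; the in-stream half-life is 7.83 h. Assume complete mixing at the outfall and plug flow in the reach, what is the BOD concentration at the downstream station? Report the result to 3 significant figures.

Flow-weighted average: C = (36600·1.100 + 6730·82.60) / 43330 = 596200/43330 = 13.76 mg/L.
Half-life 7.83 h → k = ln 2 / 7.83 = 0.08852 h⁻¹ = 2.125 d⁻¹.
After decay, C = 13.76 × e^(−kt) = 13.76 × 0.05885 = 0.8097 mg/L.

0.810 mg/L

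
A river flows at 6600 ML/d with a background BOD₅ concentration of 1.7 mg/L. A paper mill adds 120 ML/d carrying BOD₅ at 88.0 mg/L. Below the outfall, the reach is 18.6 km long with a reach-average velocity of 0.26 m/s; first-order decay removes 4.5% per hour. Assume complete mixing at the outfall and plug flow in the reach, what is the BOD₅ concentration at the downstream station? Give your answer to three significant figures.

Mixed concentration C = ΣQC/ΣQ = (6600·1.700 + 120.0·88.00) / 6720 = 21780/6720 = 3.241 mg/L.
Travel time t = 18.6·1000 / 0.26 = 71540 s = 19.87 h.
4.5%/h lost → k = −ln(1 − 0.045) = 0.04604 h⁻¹.
Decay over the reach: 3.241·exp(−kt) = 3.241·0.4005 = 1.298 mg/L.

1.30 mg/L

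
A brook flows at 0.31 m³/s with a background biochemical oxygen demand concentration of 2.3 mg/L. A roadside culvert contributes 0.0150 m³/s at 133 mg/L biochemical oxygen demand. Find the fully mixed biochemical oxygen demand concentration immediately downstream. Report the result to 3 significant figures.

Conservation of mass: C = (0.3100·2.300 + 0.01500·133.0) / 0.3250 = 2.708/0.3250 = 8.332 mg/L.

8.33 mg/L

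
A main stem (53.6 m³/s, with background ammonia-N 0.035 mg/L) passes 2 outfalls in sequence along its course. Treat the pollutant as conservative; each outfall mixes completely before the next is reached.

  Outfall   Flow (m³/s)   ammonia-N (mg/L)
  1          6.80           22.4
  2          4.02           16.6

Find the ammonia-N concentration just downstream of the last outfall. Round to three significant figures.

3.43 mg/L

Below outfall 1: Q → 60.40 m³/s, C = (53.60·0.03500 + 6.800·22.40)/60.40 = 2.553 mg/L.
Below outfall 2: Q → 64.42 m³/s, C = (60.40·2.553 + 4.020·16.60)/64.42 = 3.429 mg/L.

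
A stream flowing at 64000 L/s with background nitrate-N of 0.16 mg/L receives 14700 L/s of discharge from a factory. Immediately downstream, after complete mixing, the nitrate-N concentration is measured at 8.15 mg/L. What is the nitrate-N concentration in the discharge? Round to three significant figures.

42.9 mg/L

Mass balance: 64000·0.1600 + 14700·Cₑ = 78700·8.150
→ Cₑ = (78700·8.150 − 64000·0.1600) / 14700 = 42.94 mg/L.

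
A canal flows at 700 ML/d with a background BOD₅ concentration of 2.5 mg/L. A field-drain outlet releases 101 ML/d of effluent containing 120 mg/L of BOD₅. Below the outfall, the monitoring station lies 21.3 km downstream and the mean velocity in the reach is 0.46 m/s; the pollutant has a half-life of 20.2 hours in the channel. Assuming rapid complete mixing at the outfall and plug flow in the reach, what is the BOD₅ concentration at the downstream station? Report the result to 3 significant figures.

Mixed concentration C = ΣQC/ΣQ = (700.0·2.500 + 101.0·120.0) / 801.0 = 13870/801.0 = 17.32 mg/L.
Travel time t = 21.3·1000 / 0.46 = 46300 s = 12.86 h.
Half-life 20.2 h → k = ln 2 / 20.2 = 0.03431 h⁻¹ = 0.8235 d⁻¹.
After decay, C = 17.32 × e^(−kt) = 17.32 × 0.6432 = 11.14 mg/L.

11.1 mg/L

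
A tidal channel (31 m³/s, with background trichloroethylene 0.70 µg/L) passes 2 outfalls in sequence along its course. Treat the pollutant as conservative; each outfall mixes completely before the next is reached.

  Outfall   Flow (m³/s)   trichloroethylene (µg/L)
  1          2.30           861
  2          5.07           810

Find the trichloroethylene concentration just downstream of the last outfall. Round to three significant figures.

Below outfall 1: Q → 33.30 m³/s, C = (31.00·0.7000 + 2.300·861.0)/33.30 = 60.12 µg/L.
Below outfall 2: Q → 38.37 m³/s, C = (33.30·60.12 + 5.070·810.0)/38.37 = 159.2 µg/L.

159 µg/L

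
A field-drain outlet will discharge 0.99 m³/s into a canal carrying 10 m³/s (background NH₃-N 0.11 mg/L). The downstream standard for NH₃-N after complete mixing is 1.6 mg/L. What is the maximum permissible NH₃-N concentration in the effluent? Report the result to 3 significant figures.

16.7 mg/L

At the limit, (Qr·Cr + Qe·Cₑ)/(Qr + Qe) = 1.6:
Cₑ = (10.99·1.6 − 10.00·0.1100) / 0.9900 = 16.65 mg/L.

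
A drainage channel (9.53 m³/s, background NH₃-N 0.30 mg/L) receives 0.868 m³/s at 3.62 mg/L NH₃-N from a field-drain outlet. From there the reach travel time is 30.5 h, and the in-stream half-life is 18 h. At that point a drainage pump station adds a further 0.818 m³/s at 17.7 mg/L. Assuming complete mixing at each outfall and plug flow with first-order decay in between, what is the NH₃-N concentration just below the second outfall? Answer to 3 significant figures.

Flow-weighted average: C = (9.530·0.3000 + 0.8680·3.620) / 10.40 = 6.001/10.40 = 0.5771 mg/L; combined flow 10.40 m³/s.
Half-life 18 h → k = ln 2 / 18 = 0.03851 h⁻¹ = 0.9242 d⁻¹.
Applying C = C₀e^(−kt): 0.5771 × 0.3090 = 0.1783 mg/L.
Second outfall: C = (10.40·0.1783 + 0.8180·17.70)/11.22 = 1.456 mg/L.

1.46 mg/L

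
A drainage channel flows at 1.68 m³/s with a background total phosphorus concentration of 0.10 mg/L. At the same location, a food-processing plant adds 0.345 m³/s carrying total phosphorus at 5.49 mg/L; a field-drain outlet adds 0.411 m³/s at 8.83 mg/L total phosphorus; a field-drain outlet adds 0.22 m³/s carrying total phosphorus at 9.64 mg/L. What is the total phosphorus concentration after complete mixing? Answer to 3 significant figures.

2.94 mg/L

Conservation of mass: C = (1.680·0.1000 + 0.3450·5.490 + 0.4110·8.830 + 0.2200·9.640) / 2.656 = 7.812/2.656 = 2.941 mg/L.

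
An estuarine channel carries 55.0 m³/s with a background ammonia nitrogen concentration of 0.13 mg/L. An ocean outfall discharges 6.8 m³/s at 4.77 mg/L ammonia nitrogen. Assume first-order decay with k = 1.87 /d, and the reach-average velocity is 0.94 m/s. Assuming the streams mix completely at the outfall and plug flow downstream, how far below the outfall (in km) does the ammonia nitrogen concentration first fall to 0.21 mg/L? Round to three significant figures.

48.4 km

After mixing, C = (55.00·0.1300 + 6.800·4.770) / 61.80 = 39.59/61.80 = 0.6406 mg/L.
Set 0.6406·exp(−k·t) = 0.21 → t = ln(0.6406/0.21)/k = 51530 s = 14.31 h.
Distance = v·t = 0.94·51530 = 48440 m = 48.44 km.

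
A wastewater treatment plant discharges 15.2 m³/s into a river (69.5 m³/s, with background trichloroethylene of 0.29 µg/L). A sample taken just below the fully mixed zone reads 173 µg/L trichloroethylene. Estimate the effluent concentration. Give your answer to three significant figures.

Mass balance: 69.50·0.2900 + 15.20·Cₑ = 84.70·173.0
→ Cₑ = (84.70·173.0 − 69.50·0.2900) / 15.20 = 962.7 µg/L.

963 µg/L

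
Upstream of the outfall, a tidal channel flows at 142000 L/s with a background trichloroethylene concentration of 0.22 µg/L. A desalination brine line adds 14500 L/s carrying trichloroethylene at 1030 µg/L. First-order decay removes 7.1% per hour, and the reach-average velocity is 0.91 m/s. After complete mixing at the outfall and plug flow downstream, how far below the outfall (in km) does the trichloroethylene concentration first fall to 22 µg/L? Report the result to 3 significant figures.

Conservation of mass: C = (142000·0.2200 + 14500·1030) / 156500 = 14970000/156500 = 95.63 µg/L.
7.1%/h lost → k = −ln(1 − 0.071) = 0.07365 h⁻¹.
Set 95.63·exp(−k·t) = 22 → t = ln(95.63/22)/k = 71830 s = 19.95 h.
Distance = v·t = 0.91·71830 = 65370 m = 65.37 km.

65.4 km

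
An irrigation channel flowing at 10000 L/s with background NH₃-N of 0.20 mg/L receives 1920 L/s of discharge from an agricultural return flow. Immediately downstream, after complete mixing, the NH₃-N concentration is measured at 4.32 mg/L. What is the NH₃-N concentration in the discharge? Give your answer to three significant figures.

Mass balance: 10000·0.2000 + 1920·Cₑ = 11920·4.320
→ Cₑ = (11920·4.320 − 10000·0.2000) / 1920 = 25.78 mg/L.

25.8 mg/L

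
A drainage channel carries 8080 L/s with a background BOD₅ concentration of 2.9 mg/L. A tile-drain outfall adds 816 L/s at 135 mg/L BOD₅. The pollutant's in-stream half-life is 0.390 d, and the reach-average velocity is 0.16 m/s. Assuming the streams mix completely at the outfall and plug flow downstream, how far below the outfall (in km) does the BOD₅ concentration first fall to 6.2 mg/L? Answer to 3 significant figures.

After mixing, C = (8080·2.900 + 816.0·135.0) / 8896 = 133600/8896 = 15.02 mg/L.
Half-life 0.390 d → k = ln 2 / 0.390 = 1.777 d⁻¹.
Set 15.02·exp(−k·t) = 6.2 → t = ln(15.02/6.2)/k = 43010 s = 11.95 h.
Distance = v·t = 0.16·43010 = 6881 m = 6.881 km.

6.88 km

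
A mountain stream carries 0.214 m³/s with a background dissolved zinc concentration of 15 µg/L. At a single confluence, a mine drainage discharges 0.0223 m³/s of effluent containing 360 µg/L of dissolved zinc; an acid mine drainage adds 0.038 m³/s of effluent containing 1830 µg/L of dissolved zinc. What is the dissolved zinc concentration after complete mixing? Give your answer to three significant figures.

294 µg/L

Flow-weighted average: C = (0.2140·15.00 + 0.02230·360.0 + 0.03800·1830) / 0.2743 = 80.78/0.2743 = 294.5 µg/L.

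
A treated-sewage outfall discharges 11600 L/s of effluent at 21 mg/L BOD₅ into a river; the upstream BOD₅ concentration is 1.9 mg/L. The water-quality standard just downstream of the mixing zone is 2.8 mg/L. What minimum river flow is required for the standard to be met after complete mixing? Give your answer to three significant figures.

Set C_mix = 2.8: (Q·1.900 + 11600·21.00) / (Q + 11600) = 2.8
→ Q = 11600·(21.00 − 2.8)/(2.8 − 1.900) = 234600 L/s.

235000 L/s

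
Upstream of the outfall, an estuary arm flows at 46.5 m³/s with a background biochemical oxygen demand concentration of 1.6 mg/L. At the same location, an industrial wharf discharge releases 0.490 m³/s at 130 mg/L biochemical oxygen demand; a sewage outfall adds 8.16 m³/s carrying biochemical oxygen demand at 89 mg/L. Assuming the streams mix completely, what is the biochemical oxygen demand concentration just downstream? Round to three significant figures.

15.7 mg/L

Flow-weighted average: C = (46.50·1.600 + 0.4900·130.0 + 8.160·89.00) / 55.15 = 864.3/55.15 = 15.67 mg/L.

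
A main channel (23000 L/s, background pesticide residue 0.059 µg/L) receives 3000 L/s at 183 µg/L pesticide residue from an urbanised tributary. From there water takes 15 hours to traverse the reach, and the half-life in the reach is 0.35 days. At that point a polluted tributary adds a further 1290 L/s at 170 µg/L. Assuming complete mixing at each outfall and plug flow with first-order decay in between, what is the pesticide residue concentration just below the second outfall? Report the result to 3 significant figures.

Mass balance: C = (23000·0.05900 + 3000·183.0) / 26000 = 550400/26000 = 21.17 µg/L; combined flow 26000 L/s.
Half-life 0.35 d → k = ln 2 / 0.35 = 1.980 d⁻¹.
Applying C = C₀e^(−kt): 21.17 × 0.2900 = 6.139 µg/L.
At the second outfall, C = (26000·6.139 + 1290·170.0) / (26000 + 1290) = 13.88 µg/L.

13.9 µg/L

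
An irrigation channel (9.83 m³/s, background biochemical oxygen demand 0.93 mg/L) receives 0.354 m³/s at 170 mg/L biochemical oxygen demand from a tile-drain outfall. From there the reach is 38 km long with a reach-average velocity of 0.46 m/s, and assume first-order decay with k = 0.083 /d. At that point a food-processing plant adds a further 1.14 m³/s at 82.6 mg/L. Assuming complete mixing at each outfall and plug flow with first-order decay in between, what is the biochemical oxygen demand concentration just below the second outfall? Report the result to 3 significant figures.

14.0 mg/L

Mass balance: C = (9.830·0.9300 + 0.3540·170.0) / 10.18 = 69.32/10.18 = 6.807 mg/L; combined flow 10.18 m³/s.
Travel time t = 38·1000 / 0.46 = 82610 s = 22.95 h.
First-order decay: C = 6.807·exp(−k·t) = 6.807·0.9237 = 6.288 mg/L.
At the second outfall, C = (10.18·6.288 + 1.140·82.60) / (10.18 + 1.140) = 13.97 mg/L.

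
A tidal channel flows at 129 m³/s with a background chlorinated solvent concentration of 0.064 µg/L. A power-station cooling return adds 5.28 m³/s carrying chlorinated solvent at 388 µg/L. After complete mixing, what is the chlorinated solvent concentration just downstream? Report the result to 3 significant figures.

After mixing, C = (129.0·0.06400 + 5.280·388.0) / 134.3 = 2057/134.3 = 15.32 µg/L.

15.3 µg/L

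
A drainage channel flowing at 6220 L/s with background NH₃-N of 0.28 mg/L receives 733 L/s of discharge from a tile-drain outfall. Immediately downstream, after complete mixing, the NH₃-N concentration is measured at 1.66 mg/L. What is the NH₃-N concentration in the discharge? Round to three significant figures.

Mass balance: 6220·0.2800 + 733.0·Cₑ = 6953·1.660
→ Cₑ = (6953·1.660 − 6220·0.2800) / 733.0 = 13.37 mg/L.

13.4 mg/L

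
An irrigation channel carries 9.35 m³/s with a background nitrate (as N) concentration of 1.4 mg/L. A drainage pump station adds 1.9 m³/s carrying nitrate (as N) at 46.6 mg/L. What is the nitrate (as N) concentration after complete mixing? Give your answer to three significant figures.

9.03 mg/L

Conservation of mass: C = (9.350·1.400 + 1.900·46.60) / 11.25 = 101.6/11.25 = 9.034 mg/L.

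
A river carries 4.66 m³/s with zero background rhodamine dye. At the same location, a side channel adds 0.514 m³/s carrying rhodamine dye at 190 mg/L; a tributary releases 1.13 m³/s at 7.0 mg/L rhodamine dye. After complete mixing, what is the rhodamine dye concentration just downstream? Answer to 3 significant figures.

Conservation of mass: C = (4.660·0 + 0.5140·190.0 + 1.130·7.000) / 6.304 = 105.6/6.304 = 16.75 mg/L.

16.7 mg/L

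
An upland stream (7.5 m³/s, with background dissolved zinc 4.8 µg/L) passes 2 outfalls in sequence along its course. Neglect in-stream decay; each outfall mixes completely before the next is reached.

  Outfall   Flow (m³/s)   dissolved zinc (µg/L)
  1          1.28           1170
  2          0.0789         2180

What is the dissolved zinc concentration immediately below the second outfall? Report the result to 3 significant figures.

Outfall 1: combined Q = 8.780 m³/s; C = (7.500·4.800 + 1.280·1170)/8.780 = 174.7 µg/L.
Outfall 2: combined Q = 8.859 m³/s; C = (8.780·174.7 + 0.07890·2180)/8.859 = 192.5 µg/L.

193 µg/L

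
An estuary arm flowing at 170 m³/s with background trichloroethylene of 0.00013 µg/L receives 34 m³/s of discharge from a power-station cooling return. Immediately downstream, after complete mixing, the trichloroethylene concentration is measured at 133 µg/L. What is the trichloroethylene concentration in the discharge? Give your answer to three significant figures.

798 µg/L

Mass balance: 170.0·0.0001300 + 34.00·Cₑ = 204.0·133.0
→ Cₑ = (204.0·133.0 − 170.0·0.0001300) / 34.00 = 798.0 µg/L.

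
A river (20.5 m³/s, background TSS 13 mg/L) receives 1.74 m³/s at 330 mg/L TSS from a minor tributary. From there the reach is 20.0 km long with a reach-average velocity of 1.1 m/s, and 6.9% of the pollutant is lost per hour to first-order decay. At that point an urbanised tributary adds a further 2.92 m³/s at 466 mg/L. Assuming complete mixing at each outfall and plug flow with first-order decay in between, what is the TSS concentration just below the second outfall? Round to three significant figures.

77.4 mg/L

Flow-weighted average: C = (20.50·13.00 + 1.740·330.0) / 22.24 = 840.7/22.24 = 37.80 mg/L; combined flow 22.24 m³/s.
Travel time t = 20.0·1000 / 1.1 = 18180 s = 5.051 h.
6.9%/h lost → k = −ln(1 − 0.069) = 0.07150 h⁻¹.
After decay, C = 37.80 × e^(−kt) = 37.80 × 0.6969 = 26.34 mg/L.
At the second outfall, C = (22.24·26.34 + 2.920·466.0) / (22.24 + 2.920) = 77.37 mg/L.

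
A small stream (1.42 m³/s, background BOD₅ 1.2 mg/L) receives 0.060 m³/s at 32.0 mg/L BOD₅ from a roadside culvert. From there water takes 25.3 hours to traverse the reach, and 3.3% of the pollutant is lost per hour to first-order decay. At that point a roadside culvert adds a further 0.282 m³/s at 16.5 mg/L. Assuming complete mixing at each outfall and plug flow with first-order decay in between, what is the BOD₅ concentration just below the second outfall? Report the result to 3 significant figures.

Flow-weighted average: C = (1.420·1.200 + 0.06000·32.00) / 1.480 = 3.624/1.480 = 2.449 mg/L; combined flow 1.480 m³/s.
3.3%/h lost → k = −ln(1 − 0.033) = 0.03356 h⁻¹.
First-order decay: C = 2.449·exp(−k·t) = 2.449·0.4278 = 1.048 mg/L.
At the second outfall, C = (1.480·1.048 + 0.2820·16.50) / (1.480 + 0.2820) = 3.521 mg/L.

3.52 mg/L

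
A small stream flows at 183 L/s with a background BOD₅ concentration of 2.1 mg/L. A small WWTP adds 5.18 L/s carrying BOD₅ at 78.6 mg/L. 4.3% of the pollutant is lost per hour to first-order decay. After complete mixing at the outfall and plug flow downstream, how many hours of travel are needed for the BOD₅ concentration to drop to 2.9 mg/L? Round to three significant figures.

8.46 h

Flow-weighted average: C = (183.0·2.100 + 5.180·78.60) / 188.2 = 791.4/188.2 = 4.206 mg/L.
4.3%/h lost → k = −ln(1 − 0.043) = 0.04395 h⁻¹.
4.206·exp(−k·t) = 2.9 → t = ln(4.206/2.9)/k = 30450 s = 8.458 h.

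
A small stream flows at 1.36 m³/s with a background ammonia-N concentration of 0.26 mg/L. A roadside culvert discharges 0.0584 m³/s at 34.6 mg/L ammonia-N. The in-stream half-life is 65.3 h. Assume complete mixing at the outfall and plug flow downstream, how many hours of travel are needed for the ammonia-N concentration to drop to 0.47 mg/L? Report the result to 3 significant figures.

After mixing, C = (1.360·0.2600 + 0.05840·34.60) / 1.418 = 2.374/1.418 = 1.674 mg/L.
Half-life 65.3 h → k = ln 2 / 65.3 = 0.01061 h⁻¹ = 0.2548 d⁻¹.
1.674·exp(−k·t) = 0.47 → t = ln(1.674/0.47)/k = 430800 s = 119.7 h.

120 h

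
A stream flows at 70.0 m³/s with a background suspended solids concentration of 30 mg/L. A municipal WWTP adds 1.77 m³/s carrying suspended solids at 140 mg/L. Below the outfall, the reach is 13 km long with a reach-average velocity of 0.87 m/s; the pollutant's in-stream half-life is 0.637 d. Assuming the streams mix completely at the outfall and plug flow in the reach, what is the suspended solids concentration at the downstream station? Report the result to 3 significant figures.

27.1 mg/L

Flow-weighted average: C = (70.00·30.00 + 1.770·140.0) / 71.77 = 2348/71.77 = 32.71 mg/L.
Travel time t = 13·1000 / 0.87 = 14940 s = 4.151 h.
Half-life 0.637 d → k = ln 2 / 0.637 = 1.088 d⁻¹.
First-order decay: C = 32.71·exp(−k·t) = 32.71·0.8285 = 27.10 mg/L.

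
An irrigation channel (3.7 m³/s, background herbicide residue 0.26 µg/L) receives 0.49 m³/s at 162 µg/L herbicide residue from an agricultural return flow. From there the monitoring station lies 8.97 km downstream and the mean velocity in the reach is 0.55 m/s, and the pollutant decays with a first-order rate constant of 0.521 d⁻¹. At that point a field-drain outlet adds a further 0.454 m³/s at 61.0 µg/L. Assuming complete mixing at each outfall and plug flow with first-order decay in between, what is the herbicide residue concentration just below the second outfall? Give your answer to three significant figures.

Flow-weighted average: C = (3.700·0.2600 + 0.4900·162.0) / 4.190 = 80.34/4.190 = 19.17 µg/L; combined flow 4.190 m³/s.
Travel time t = 8.97·1000 / 0.55 = 16310 s = 4.530 h.
Applying C = C₀e^(−kt): 19.17 × 0.9063 = 17.38 µg/L.
Second outfall: C = (4.190·17.38 + 0.4540·61.00)/4.644 = 21.64 µg/L.

21.6 µg/L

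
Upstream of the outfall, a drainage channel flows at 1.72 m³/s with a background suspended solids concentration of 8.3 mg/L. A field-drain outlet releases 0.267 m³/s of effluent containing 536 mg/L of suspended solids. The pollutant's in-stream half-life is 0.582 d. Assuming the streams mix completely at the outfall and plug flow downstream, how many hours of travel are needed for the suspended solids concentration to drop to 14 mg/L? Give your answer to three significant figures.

Mass balance: C = (1.720·8.300 + 0.2670·536.0) / 1.987 = 157.4/1.987 = 79.21 mg/L.
Half-life 0.582 d → k = ln 2 / 0.582 = 1.191 d⁻¹.
79.21·exp(−k·t) = 14 → t = ln(79.21/14)/k = 125700 s = 34.92 h.

34.9 h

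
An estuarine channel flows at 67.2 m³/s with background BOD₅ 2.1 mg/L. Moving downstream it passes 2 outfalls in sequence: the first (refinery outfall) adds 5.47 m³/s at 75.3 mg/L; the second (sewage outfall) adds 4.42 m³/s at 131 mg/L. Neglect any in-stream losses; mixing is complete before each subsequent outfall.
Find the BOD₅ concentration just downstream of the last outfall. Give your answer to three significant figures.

Below outfall 1: Q → 72.67 m³/s, C = (67.20·2.100 + 5.470·75.30)/72.67 = 7.610 mg/L.
Below outfall 2: Q → 77.09 m³/s, C = (72.67·7.610 + 4.420·131.0)/77.09 = 14.68 mg/L.

14.7 mg/L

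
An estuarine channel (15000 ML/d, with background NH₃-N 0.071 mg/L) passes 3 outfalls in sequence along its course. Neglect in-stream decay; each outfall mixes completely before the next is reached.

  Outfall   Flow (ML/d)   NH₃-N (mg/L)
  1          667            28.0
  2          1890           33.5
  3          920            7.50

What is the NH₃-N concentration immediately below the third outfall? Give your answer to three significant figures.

Outfall 1: combined Q = 15670 ML/d; C = (15000·0.07100 + 667.0·28.00)/15670 = 1.260 mg/L.
Outfall 2: combined Q = 17560 ML/d; C = (15670·1.260 + 1890·33.50)/17560 = 4.731 mg/L.
Outfall 3: combined Q = 18480 ML/d; C = (17560·4.731 + 920.0·7.500)/18480 = 4.869 mg/L.

4.87 mg/L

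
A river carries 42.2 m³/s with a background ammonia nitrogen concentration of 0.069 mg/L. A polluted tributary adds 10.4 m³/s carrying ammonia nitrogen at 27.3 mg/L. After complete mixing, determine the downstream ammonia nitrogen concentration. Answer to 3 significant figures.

5.45 mg/L

Flow-weighted average: C = (42.20·0.06900 + 10.40·27.30) / 52.60 = 286.8/52.60 = 5.453 mg/L.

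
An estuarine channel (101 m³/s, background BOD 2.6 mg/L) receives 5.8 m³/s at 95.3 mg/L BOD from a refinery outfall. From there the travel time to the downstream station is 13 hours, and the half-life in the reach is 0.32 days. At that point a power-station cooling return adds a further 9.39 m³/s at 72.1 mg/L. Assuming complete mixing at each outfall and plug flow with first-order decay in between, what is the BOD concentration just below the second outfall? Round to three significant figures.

After mixing, C = (101.0·2.600 + 5.800·95.30) / 106.8 = 815.3/106.8 = 7.634 mg/L; combined flow 106.8 m³/s.
Half-life 0.32 d → k = ln 2 / 0.32 = 2.166 d⁻¹.
First-order decay: C = 7.634·exp(−k·t) = 7.634·0.3093 = 2.362 mg/L.
At the second outfall, C = (106.8·2.362 + 9.390·72.10) / (106.8 + 9.390) = 7.998 mg/L.

8.00 mg/L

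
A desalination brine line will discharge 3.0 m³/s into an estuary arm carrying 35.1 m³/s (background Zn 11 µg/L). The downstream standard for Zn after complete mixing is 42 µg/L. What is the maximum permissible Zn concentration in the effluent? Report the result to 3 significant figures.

405 µg/L

At the limit, (Qr·Cr + Qe·Cₑ)/(Qr + Qe) = 42:
Cₑ = (38.10·42 − 35.10·11.00) / 3.000 = 404.7 µg/L.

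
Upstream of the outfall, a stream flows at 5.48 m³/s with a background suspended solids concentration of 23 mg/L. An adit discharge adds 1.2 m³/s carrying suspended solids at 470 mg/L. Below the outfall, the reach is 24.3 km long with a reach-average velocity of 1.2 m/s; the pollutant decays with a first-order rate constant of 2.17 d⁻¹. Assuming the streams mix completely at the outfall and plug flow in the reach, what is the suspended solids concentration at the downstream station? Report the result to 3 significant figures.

Flow-weighted average: C = (5.480·23.00 + 1.200·470.0) / 6.680 = 690.0/6.680 = 103.3 mg/L.
Travel time t = 24.3·1000 / 1.2 = 20250 s = 5.625 h.
First-order decay: C = 103.3·exp(−k·t) = 103.3·0.6013 = 62.12 mg/L.

62.1 mg/L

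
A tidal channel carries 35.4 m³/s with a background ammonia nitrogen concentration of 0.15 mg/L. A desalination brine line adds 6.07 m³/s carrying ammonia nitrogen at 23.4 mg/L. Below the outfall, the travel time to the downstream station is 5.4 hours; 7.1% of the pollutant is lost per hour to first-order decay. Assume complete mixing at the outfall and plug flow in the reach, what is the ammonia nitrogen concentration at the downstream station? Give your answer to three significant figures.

2.39 mg/L

After mixing, C = (35.40·0.1500 + 6.070·23.40) / 41.47 = 147.3/41.47 = 3.553 mg/L.
7.1%/h lost → k = −ln(1 − 0.071) = 0.07365 h⁻¹.
After decay, C = 3.553 × e^(−kt) = 3.553 × 0.6719 = 2.387 mg/L.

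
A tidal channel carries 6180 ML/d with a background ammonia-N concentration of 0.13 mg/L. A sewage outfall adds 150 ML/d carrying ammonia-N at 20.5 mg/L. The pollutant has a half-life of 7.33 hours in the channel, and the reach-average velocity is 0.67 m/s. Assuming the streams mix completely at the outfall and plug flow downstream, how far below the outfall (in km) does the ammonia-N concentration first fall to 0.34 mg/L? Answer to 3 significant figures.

15.0 km

Mass balance: C = (6180·0.1300 + 150.0·20.50) / 6330 = 3878/6330 = 0.6127 mg/L.
Half-life 7.33 h → k = ln 2 / 7.33 = 0.09456 h⁻¹ = 2.270 d⁻¹.
Set 0.6127·exp(−k·t) = 0.34 → t = ln(0.6127/0.34)/k = 22420 s = 6.228 h.
Distance = v·t = 0.67·22420 = 15020 m = 15.02 km.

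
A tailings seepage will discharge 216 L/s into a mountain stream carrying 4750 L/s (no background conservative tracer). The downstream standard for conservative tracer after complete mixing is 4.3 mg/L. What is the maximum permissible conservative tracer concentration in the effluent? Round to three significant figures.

98.9 mg/L

At the limit, (Qr·Cr + Qe·Cₑ)/(Qr + Qe) = 4.3:
Cₑ = (4966·4.3 − 4750·0) / 216.0 = 98.86 mg/L.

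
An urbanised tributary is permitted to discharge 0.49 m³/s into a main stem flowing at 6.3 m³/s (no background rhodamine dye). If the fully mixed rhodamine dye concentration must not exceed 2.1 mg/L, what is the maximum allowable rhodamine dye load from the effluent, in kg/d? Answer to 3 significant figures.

1230 kg/d

Mass balance at the limit: 6.300·0 + 0.4900·Cₑ = 6.790·2.1 → Cₑ = 29.10 mg/L.
Load = 0.4900 m³/s × 29.10 g/m³ × 86 400 s/d = 1232 kg/d.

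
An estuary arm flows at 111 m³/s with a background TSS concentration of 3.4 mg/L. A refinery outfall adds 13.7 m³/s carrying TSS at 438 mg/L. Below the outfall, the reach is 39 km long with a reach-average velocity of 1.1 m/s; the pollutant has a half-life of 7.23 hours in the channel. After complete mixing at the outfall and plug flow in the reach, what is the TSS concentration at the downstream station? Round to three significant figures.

19.9 mg/L

Mass balance: C = (111.0·3.400 + 13.70·438.0) / 124.7 = 6378/124.7 = 51.15 mg/L.
Travel time t = 39·1000 / 1.1 = 35450 s = 9.848 h.
Half-life 7.23 h → k = ln 2 / 7.23 = 0.09587 h⁻¹ = 2.301 d⁻¹.
After decay, C = 51.15 × e^(−kt) = 51.15 × 0.3890 = 19.90 mg/L.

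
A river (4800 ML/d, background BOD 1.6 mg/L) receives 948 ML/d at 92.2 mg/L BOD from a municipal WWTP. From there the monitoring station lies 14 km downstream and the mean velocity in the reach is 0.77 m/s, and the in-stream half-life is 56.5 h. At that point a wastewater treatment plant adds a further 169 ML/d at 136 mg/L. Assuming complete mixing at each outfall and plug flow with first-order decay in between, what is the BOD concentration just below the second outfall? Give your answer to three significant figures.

19.0 mg/L

Flow-weighted average: C = (4800·1.600 + 948.0·92.20) / 5748 = 95090/5748 = 16.54 mg/L; combined flow 5748 ML/d.
Travel time t = 14·1000 / 0.77 = 18180 s = 5.051 h.
Half-life 56.5 h → k = ln 2 / 56.5 = 0.01227 h⁻¹ = 0.2944 d⁻¹.
Applying C = C₀e^(−kt): 16.54 × 0.9399 = 15.55 mg/L.
At the second outfall, C = (5748·15.55 + 169.0·136.0) / (5748 + 169.0) = 18.99 mg/L.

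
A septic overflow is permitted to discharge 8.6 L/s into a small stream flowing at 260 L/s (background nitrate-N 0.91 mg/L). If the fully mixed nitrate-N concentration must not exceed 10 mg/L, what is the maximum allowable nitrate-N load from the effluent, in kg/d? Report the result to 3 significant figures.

212 kg/d

Mass balance at the limit: 260.0·0.9100 + 8.600·Cₑ = 268.6·10 → Cₑ = 284.8 mg/L.
8.600 L/s = 0.008600 m³/s. Load = 0.008600 m³/s × 284.8 g/m³ × 86 400 s/d = 211.6 kg/d.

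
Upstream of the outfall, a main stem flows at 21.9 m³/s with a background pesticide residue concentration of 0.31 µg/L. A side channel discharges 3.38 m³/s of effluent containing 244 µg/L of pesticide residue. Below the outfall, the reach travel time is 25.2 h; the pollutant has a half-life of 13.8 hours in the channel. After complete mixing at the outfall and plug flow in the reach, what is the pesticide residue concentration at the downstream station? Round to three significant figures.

Conservation of mass: C = (21.90·0.3100 + 3.380·244.0) / 25.28 = 831.5/25.28 = 32.89 µg/L.
Half-life 13.8 h → k = ln 2 / 13.8 = 0.05023 h⁻¹ = 1.205 d⁻¹.
Applying C = C₀e^(−kt): 32.89 × 0.2820 = 9.276 µg/L.

9.28 µg/L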